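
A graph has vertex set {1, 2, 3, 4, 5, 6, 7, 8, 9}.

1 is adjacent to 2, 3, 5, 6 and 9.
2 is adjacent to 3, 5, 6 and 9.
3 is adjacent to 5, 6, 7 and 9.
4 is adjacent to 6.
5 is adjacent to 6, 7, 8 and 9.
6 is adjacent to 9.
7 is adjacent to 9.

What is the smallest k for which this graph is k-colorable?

6

1, 2, 3, 5, 6, 9 form a clique, so at least 6 colors are needed.
6 colors suffice: color a → {4, 5}; color b → {6, 7, 8}; color c → {9}; color d → {3}; color e → {2}; color f → {1}. No two adjacent vertices share a color.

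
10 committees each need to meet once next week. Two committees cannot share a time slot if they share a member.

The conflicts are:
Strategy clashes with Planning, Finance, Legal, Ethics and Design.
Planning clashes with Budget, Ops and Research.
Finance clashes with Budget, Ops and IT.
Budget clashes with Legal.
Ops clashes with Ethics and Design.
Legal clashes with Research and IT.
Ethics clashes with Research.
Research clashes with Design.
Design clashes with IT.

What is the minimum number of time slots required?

Planning and Research conflict, so at least 2 time slots are needed.
2 time slots suffice: Strategy=1, Planning=2, Finance=2, Budget=1, Ops=1, Legal=2, Ethics=2, Research=1, Design=2, IT=1. No two conflicting committees share a time slot.

2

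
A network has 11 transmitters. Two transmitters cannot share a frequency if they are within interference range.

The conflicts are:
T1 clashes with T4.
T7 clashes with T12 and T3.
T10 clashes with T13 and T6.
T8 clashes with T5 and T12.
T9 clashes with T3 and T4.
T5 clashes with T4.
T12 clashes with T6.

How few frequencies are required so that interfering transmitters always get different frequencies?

The cycle T12-T8-T5-T4-T9-T3-T7-T12 has odd length 7, so it cannot be 2-colored; at least 3 frequencies are needed.
3 frequencies suffice: frequency 1 → {T10, T12, T3, T4}; frequency 2 → {T1, T7, T9, T5, T13, T6}; frequency 3 → {T8}. No two conflicting transmitters share a frequency.

3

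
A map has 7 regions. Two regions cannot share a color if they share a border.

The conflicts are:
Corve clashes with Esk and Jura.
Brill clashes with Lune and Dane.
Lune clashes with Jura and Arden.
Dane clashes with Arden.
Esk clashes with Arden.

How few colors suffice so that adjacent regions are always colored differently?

3

The cycle Jura-Lune-Arden-Esk-Corve-Jura has odd length 5, so it cannot be 2-colored; at least 3 colors are needed.
A valid assignment using 3 colors: Corve=1, Brill=1, Lune=2, Dane=2, Esk=2, Jura=3, Arden=1. Every pair that conflicts lands in different colors.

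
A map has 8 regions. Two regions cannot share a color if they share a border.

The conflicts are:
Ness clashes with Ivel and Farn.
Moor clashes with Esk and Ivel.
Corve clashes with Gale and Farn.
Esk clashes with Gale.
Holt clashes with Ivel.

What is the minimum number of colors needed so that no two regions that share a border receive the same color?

3

The cycle Corve-Gale-Esk-Moor-Ivel-Ness-Farn-Corve has odd length 7, so it cannot be 2-colored; at least 3 colors are needed.
3 colors suffice: Ness=2, Moor=2, Corve=1, Esk=1, Gale=2, Holt=2, Ivel=1, Farn=3. No two conflicting regions share a color.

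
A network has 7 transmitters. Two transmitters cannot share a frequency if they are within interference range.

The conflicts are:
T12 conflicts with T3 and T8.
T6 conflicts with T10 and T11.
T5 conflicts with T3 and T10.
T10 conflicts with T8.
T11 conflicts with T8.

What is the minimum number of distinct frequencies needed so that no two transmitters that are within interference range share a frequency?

The cycle T8-T10-T5-T3-T12-T8 has odd length 5, so it cannot be 2-colored; at least 3 frequencies are needed.
A valid assignment using 3 frequencies: T12=1, T6=2, T5=2, T3=3, T10=1, T11=1, T8=2. No two conflicting transmitters share a frequency.

3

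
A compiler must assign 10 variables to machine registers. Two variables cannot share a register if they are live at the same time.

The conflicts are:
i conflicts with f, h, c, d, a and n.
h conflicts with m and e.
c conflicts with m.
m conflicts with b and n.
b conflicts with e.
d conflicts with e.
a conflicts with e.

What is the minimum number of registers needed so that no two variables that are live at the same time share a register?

d and e conflict, so at least 2 registers are needed.
2 registers suffice: i=1, f=2, h=2, c=2, m=1, b=2, d=2, a=2, n=2, e=1. No two conflicting variables share a register.

2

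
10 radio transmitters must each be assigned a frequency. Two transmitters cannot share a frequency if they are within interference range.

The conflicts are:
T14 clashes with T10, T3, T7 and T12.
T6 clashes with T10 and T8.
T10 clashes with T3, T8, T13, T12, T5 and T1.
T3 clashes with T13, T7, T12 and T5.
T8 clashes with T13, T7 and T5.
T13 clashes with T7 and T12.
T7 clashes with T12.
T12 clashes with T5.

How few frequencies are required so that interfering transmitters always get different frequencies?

4

T10, T3, T13, T12 are mutually in conflict, so at least 4 frequencies are needed.
4 frequencies suffice: T14=4, T6=3, T10=1, T3=3, T8=2, T13=4, T7=1, T12=2, T5=4, T1=2. Every pair that conflicts lands in different frequencies.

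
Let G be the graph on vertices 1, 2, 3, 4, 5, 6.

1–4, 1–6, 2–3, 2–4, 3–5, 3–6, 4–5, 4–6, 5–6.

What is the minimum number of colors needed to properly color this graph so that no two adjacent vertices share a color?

3

3, 5, 6 form a triangle, so at least 3 colors are needed.
3 colors suffice: color red → {2, 6}; color blue → {3, 4}; color green → {1, 5}. Each edge has distinct colors on its endpoints.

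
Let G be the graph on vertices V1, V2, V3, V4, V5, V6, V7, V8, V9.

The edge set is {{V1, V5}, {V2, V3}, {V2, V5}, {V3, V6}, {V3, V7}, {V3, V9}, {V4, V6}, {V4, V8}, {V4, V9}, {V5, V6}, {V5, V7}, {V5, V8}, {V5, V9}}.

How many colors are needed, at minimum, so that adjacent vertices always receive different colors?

2

V4 and V6 are adjacent, so at least 2 colors are needed.
2 colors suffice: color 1 → {V3, V4, V5}; color 2 → {V1, V2, V6, V7, V8, V9}. Every edge joins two different colors.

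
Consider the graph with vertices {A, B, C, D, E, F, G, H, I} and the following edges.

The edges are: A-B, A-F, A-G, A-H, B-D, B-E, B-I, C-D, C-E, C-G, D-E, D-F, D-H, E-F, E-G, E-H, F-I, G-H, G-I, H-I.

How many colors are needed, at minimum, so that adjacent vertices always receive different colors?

3

C, D, E are mutually adjacent, so at least 3 colors are needed.
3 colors suffice: A=1, B=3, C=3, D=2, E=1, F=3, G=2, H=3, I=1. Every edge joins two different colors.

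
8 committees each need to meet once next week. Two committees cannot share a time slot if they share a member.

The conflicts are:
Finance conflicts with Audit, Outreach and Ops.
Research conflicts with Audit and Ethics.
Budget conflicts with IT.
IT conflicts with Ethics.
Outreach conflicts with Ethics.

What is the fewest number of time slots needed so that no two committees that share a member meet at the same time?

3

The cycle Research-Audit-Finance-Outreach-Ethics-Research has odd length 5, so it cannot be 2-colored; at least 3 time slots are needed.
Using 3 time slots: Finance=1, Research=2, Audit=3, Budget=1, IT=2, Outreach=2, Ops=2, Ethics=1. Each listed conflict is separated.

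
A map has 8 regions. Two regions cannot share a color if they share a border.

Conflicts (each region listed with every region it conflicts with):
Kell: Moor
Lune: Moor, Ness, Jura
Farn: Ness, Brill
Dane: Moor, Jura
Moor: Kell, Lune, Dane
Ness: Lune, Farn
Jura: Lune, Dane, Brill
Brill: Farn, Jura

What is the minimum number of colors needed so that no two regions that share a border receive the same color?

3

The cycle Lune-Jura-Brill-Farn-Ness-Lune has odd length 5, so it cannot be 2-colored; at least 3 colors are needed.
A valid assignment using 3 colors: Kell=2, Lune=2, Farn=3, Dane=2, Moor=1, Ness=1, Jura=1, Brill=2. Every pair that conflicts lands in different colors.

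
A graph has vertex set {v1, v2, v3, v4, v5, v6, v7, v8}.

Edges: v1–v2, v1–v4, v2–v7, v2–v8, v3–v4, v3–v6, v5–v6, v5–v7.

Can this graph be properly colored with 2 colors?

No

The cycle v4-v3-v6-v5-v7-v2-v1-v4 has odd length 7, so it cannot be 2-colored; at least 3 colors are needed.
So 2 colors are not enough.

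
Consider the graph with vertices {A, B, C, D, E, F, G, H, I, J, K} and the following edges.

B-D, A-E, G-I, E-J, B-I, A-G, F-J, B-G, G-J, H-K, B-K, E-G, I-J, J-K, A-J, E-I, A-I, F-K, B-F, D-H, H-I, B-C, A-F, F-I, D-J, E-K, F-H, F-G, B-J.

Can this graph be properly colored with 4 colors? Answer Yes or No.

B, F, G, I, J form a clique, so at least 5 colors are needed.
So 4 colors are not enough.

No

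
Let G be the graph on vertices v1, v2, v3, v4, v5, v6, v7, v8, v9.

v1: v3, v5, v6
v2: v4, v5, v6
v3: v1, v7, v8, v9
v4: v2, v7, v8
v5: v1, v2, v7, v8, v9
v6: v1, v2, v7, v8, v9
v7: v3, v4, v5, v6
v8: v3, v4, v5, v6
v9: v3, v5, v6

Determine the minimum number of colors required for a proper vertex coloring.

2

v3 and v9 are adjacent, so at least 2 colors are needed.
2 colors suffice: color 1 → {v3, v4, v5, v6}; color 2 → {v1, v2, v7, v8, v9}. Every edge joins two different colors.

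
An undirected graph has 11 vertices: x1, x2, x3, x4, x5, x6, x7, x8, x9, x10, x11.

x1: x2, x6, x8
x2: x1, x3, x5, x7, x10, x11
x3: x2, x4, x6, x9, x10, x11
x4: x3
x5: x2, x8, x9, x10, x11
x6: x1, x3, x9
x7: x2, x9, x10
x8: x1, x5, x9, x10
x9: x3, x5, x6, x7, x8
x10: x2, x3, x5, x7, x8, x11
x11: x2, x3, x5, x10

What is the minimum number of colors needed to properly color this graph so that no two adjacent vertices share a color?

4

x2, x3, x10, x11 are mutually adjacent (a clique of size 4), so at least 4 colors are needed.
One proper 4-coloring: x1=R, x2=B, x3=R, x4=B, x5=R, x6=G, x7=R, x8=Y, x9=B, x10=G, x11=Y. Every edge joins two different colors.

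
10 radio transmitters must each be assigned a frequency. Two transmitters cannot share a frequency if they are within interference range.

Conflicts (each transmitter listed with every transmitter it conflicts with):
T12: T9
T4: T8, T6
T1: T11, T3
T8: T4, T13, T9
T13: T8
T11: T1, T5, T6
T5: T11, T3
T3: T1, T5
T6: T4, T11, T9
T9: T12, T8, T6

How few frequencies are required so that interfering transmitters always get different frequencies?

2

T6 and T9 conflict, so at least 2 frequencies are needed.
2 frequencies suffice: frequency 1 → {T12, T1, T8, T5, T6}; frequency 2 → {T4, T13, T11, T3, T9}. No two conflicting transmitters share a frequency.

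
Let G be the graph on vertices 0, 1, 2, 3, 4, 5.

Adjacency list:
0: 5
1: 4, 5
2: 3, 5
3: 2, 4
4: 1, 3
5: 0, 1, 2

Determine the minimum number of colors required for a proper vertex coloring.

The cycle 3-2-5-1-4-3 has odd length 5, so it cannot be 2-colored; at least 3 colors are needed.
3 colors suffice: 0=blue, 1=blue, 2=blue, 3=red, 4=green, 5=red. Every edge joins two different colors.

3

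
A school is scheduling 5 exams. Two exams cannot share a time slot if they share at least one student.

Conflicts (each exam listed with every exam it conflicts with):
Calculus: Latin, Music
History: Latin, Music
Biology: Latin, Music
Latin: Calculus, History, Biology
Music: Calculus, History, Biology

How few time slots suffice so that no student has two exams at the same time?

2

Calculus and Music conflict, so at least 2 time slots are needed.
2 time slots suffice: time slot 1 → {Latin, Music}; time slot 2 → {Calculus, History, Biology}. No two conflicting exams share a time slot.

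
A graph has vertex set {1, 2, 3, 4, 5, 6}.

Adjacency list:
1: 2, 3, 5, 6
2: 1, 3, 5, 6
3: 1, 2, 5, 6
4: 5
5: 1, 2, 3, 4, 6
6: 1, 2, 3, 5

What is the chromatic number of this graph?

5

1, 2, 3, 5, 6 are pairwise adjacent (a clique of size 5), so at least 5 colors are needed.
5 colors suffice: color a → {5}; color b → {3, 4}; color c → {6}; color d → {1}; color e → {2}. No two adjacent vertices share a color.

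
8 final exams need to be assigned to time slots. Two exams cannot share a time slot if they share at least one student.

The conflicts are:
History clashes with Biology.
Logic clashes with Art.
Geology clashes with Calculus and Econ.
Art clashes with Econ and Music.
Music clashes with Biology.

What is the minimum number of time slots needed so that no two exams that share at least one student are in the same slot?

Music and Biology conflict, so at least 2 time slots are needed.
2 time slots suffice: time slot 1 → {Geology, Art, Biology}; time slot 2 → {History, Logic, Calculus, Econ, Music}. Every pair that conflicts lands in different time slots.

2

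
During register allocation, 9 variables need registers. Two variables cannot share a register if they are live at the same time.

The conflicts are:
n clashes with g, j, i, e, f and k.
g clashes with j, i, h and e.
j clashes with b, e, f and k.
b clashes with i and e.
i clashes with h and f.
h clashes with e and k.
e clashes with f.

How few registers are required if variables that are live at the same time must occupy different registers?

4

n, j, e, f pairwise conflict, so at least 4 registers are needed.
4 registers suffice: register 1 → {i, e, k}; register 2 → {n, b, h}; register 3 → {j}; register 4 → {g, f}. No two conflicting variables share a register.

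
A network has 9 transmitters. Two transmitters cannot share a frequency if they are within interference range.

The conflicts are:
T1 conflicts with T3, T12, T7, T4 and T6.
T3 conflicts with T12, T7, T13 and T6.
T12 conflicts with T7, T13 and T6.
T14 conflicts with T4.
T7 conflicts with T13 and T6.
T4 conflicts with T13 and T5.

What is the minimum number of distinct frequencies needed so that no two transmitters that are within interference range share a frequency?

T1, T3, T12, T7, T6 are mutually in conflict, so at least 5 frequencies are needed.
5 frequencies suffice: frequency 1 → {T1, T14, T13, T5}; frequency 2 → {T7, T4}; frequency 3 → {T12}; frequency 4 → {T3}; frequency 5 → {T6}. Every pair that conflicts lands in different frequencies.

5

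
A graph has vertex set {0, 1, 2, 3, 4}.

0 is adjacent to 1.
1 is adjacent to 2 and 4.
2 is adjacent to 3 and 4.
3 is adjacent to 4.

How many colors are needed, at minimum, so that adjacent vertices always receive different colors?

3

1, 2, 4 are pairwise adjacent, so at least 3 colors are needed.
3 colors suffice: color red → {1, 3}; color blue → {0, 4}; color green → {2}. Each edge has distinct colors on its endpoints.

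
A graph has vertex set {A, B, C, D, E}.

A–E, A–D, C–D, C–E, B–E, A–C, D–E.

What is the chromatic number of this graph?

4

A, C, D, E form a clique, so at least 4 colors are needed.
4 colors suffice: color red → {E}; color blue → {B, C}; color green → {A}; color yellow → {D}. Every edge joins two different colors.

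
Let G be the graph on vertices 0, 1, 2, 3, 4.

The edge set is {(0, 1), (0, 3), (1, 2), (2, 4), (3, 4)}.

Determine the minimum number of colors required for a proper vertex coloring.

3

The cycle 4-2-1-0-3-4 has odd length 5, so it cannot be 2-colored; at least 3 colors are needed.
A valid assignment using 3 colors: 0=c, 1=a, 2=b, 3=b, 4=a. Every edge joins two different colors.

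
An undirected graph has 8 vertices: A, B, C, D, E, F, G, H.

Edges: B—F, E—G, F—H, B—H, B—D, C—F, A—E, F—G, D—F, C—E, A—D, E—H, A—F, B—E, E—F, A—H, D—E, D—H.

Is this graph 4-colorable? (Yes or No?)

No

A, D, E, F, H form a clique, so at least 5 colors are needed.
So 4 colors are not enough.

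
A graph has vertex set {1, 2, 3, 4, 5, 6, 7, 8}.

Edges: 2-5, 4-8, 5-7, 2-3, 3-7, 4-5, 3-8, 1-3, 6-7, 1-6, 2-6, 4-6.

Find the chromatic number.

3

The cycle 8-3-2-5-4-8 has odd length 5, so it cannot be 2-colored; at least 3 colors are needed.
3 colors suffice: 1=blue, 2=blue, 3=red, 4=blue, 5=red, 6=red, 7=blue, 8=green. Each edge has distinct colors on its endpoints.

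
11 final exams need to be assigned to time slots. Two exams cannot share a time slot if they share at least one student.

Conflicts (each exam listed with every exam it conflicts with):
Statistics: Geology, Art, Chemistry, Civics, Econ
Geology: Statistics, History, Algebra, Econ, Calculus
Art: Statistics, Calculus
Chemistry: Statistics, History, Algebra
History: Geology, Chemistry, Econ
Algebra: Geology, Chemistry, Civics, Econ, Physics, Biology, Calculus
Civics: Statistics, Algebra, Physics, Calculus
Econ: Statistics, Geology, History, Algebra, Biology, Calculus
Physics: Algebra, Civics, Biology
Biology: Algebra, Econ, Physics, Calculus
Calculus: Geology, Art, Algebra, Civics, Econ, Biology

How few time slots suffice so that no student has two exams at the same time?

Algebra, Econ, Biology, Calculus all conflict with each other, so at least 4 time slots are needed.
Using 4 time slots: Statistics=1, Geology=4, Art=3, Chemistry=2, History=1, Algebra=1, Civics=3, Econ=3, Physics=2, Biology=4, Calculus=2. Every pair that conflicts lands in different time slots.

4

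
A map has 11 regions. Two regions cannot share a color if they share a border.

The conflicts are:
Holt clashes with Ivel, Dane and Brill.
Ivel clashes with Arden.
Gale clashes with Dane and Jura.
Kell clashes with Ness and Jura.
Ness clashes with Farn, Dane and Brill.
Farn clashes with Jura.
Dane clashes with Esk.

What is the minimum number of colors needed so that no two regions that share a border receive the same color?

The cycle Dane-Ness-Farn-Jura-Gale-Dane has odd length 5, so it cannot be 2-colored; at least 3 colors are needed.
3 colors suffice: color 1 → {Ivel, Dane, Jura, Brill}; color 2 → {Holt, Gale, Ness, Arden, Esk}; color 3 → {Kell, Farn}. Each listed conflict is separated.

3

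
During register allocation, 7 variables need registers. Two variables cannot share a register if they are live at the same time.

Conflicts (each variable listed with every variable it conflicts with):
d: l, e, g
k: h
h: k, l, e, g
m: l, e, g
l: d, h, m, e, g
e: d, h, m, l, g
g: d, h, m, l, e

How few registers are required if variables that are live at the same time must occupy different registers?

4

h, l, e, g all conflict with each other, so at least 4 registers are needed.
Using 4 registers: d=4, k=1, h=4, m=4, l=3, e=2, g=1. Each listed conflict is separated.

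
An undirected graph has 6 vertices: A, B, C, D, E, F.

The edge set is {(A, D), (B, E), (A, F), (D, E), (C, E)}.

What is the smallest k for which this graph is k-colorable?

2

A and F are adjacent, so at least 2 colors are needed.
2 colors suffice: color red → {A, E}; color blue → {B, C, D, F}. Each edge has distinct colors on its endpoints.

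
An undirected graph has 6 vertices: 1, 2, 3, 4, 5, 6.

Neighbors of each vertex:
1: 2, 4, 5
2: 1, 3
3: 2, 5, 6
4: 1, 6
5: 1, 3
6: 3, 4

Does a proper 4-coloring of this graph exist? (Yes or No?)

The chromatic number is 3. The cycle 4-6-3-2-1-4 has odd length 5, so it cannot be 2-colored; at least 3 colors are needed.
3 colors suffice: color a → {1, 3}; color b → {2, 5, 6}; color c → {4}.
Since 4 ≥ 3, a proper 4-coloring certainly exists.

Yes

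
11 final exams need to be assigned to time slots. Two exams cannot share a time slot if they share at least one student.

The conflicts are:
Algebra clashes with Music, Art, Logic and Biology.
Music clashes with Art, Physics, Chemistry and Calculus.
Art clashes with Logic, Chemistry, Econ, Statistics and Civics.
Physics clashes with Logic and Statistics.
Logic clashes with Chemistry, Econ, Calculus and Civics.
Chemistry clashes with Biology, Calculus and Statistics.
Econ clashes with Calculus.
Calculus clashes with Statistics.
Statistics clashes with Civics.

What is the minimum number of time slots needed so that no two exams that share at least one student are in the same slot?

3

Music, Chemistry, Calculus pairwise conflict, so at least 3 time slots are needed.
3 time slots suffice: time slot 1 → {Music, Logic, Biology, Statistics}; time slot 2 → {Art, Physics, Calculus}; time slot 3 → {Algebra, Chemistry, Econ, Civics}. Every pair that conflicts lands in different time slots.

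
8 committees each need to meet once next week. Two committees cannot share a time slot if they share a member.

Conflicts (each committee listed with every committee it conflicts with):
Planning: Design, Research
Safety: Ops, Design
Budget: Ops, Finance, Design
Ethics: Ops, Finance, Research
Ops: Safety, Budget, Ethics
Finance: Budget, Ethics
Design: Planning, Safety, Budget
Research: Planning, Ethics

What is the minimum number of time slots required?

2

Safety and Ops conflict, so at least 2 time slots are needed.
Using 2 time slots: Planning=2, Safety=2, Budget=2, Ethics=2, Ops=1, Finance=1, Design=1, Research=1. Each listed conflict is separated.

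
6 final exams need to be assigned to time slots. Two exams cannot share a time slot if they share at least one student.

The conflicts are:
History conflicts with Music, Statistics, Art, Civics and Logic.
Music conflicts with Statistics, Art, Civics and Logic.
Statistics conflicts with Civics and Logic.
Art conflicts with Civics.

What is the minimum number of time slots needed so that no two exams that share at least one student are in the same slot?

4

History, Music, Statistics, Logic all conflict with each other, so at least 4 time slots are needed.
A valid assignment using 4 time slots: History=2, Music=1, Statistics=3, Art=3, Civics=4, Logic=4. No two conflicting exams share a time slot.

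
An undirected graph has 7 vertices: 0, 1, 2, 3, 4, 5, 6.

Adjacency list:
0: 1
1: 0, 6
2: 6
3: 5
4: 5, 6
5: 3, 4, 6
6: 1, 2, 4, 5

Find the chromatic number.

3

4, 5, 6 form a triangle, so at least 3 colors are needed.
3 colors suffice: color red → {0, 3, 6}; color blue → {1, 2, 5}; color green → {4}. Each edge has distinct colors on its endpoints.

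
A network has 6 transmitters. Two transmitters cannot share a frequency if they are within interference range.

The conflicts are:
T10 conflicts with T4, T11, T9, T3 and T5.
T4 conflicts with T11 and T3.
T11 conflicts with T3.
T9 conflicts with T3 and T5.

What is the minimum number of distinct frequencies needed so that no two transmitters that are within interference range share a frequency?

T10, T4, T11, T3 are mutually in conflict, so at least 4 frequencies are needed.
A valid assignment using 4 frequencies: T10=1, T4=4, T11=3, T9=3, T3=2, T5=2. Every pair that conflicts lands in different frequencies.

4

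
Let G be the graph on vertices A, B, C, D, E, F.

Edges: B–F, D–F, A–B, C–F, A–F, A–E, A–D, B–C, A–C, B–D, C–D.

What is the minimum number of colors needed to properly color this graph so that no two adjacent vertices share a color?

A, B, C, D, F form a clique, so at least 5 colors are needed.
5 colors suffice: color 1 → {A}; color 2 → {D, E}; color 3 → {C}; color 4 → {F}; color 5 → {B}. Each edge has distinct colors on its endpoints.

5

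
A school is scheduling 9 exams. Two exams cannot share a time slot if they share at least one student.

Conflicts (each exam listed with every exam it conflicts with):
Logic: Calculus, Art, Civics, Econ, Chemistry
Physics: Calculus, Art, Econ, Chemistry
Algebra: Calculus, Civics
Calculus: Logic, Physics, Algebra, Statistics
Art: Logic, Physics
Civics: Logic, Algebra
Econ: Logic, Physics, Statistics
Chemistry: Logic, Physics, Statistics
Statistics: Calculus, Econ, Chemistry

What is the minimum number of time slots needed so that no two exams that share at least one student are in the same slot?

Logic and Civics conflict, so at least 2 time slots are needed.
2 time slots suffice: time slot 1 → {Logic, Physics, Algebra, Statistics}; time slot 2 → {Calculus, Art, Civics, Econ, Chemistry}. Each listed conflict is separated.

2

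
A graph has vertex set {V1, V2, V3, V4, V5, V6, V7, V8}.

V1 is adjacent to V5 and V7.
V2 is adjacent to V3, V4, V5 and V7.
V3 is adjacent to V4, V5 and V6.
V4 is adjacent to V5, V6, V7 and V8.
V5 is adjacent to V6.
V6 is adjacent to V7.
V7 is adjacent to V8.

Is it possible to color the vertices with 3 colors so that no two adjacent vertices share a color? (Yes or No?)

V2, V3, V4, V5 are pairwise adjacent (a clique of size 4), so at least 4 colors are needed.
So 3 colors are not enough.

No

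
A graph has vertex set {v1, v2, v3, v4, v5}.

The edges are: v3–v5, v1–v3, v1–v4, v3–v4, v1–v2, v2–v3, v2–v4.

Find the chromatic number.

v1, v2, v3, v4 are pairwise adjacent (a clique of size 4), so at least 4 colors are needed.
4 colors suffice: color 1 → {v3}; color 2 → {v2, v5}; color 3 → {v1}; color 4 → {v4}. Each edge has distinct colors on its endpoints.

4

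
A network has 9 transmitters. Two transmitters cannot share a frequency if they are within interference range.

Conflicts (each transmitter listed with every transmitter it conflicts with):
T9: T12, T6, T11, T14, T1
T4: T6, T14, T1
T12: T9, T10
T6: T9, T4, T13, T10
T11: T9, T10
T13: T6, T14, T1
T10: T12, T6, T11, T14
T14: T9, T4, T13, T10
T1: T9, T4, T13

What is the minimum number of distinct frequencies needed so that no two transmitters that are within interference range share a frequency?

T9 and T11 conflict, so at least 2 frequencies are needed.
2 frequencies suffice: T9=1, T4=1, T12=2, T6=2, T11=2, T13=1, T10=1, T14=2, T1=2. No two conflicting transmitters share a frequency.

2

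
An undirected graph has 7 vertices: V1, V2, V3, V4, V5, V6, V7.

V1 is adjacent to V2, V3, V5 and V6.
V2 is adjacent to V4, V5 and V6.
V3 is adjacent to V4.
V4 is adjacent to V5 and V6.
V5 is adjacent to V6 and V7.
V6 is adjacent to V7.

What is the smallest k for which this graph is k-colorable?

4

V2, V4, V5, V6 are pairwise adjacent (a clique of size 4), so at least 4 colors are needed.
4 colors suffice: color 1 → {V3, V5}; color 2 → {V6}; color 3 → {V1, V4, V7}; color 4 → {V2}. No two adjacent vertices share a color.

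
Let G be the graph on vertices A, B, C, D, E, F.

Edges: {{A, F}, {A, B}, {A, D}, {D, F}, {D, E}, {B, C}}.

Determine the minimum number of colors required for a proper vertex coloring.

3

A, D, F are pairwise adjacent, so at least 3 colors are needed.
One proper 3-coloring: A=2, B=1, C=2, D=1, E=2, F=3. No two adjacent vertices share a color.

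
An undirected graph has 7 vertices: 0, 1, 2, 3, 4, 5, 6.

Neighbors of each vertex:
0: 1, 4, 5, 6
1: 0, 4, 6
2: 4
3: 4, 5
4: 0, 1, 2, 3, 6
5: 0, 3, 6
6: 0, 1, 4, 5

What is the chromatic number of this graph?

0, 1, 4, 6 are mutually adjacent (a clique of size 4), so at least 4 colors are needed.
One proper 4-coloring: 0=b, 1=d, 2=b, 3=b, 4=a, 5=a, 6=c. No two adjacent vertices share a color.

4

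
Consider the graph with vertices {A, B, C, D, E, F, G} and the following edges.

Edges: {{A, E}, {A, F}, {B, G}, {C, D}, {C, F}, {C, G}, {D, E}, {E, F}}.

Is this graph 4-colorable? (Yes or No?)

The chromatic number is 3. A, E, F are pairwise adjacent, so at least 3 colors are needed.
3 colors suffice: color 1 → {B, C, E}; color 2 → {D, F, G}; color 3 → {A}.
Since 4 ≥ 3, a proper 4-coloring certainly exists.

Yes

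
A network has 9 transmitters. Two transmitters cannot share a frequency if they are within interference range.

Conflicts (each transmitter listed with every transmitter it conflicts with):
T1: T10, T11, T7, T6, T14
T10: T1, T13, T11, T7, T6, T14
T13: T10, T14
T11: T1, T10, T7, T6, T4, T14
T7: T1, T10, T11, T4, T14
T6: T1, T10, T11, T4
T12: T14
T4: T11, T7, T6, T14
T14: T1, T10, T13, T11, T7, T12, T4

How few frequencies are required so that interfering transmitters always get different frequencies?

T1, T10, T11, T7, T14 pairwise conflict, so at least 5 frequencies are needed.
A valid assignment using 5 frequencies: T1=5, T10=2, T13=3, T11=3, T7=4, T6=1, T12=2, T4=2, T14=1. Every pair that conflicts lands in different frequencies.

5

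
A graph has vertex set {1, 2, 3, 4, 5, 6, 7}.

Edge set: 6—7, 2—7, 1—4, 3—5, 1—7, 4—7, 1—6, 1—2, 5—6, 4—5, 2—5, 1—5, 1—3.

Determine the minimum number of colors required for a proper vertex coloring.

1, 3, 5 are pairwise adjacent, so at least 3 colors are needed.
3 colors suffice: color a → {1}; color b → {5, 7}; color c → {2, 3, 4, 6}. No two adjacent vertices share a color.

3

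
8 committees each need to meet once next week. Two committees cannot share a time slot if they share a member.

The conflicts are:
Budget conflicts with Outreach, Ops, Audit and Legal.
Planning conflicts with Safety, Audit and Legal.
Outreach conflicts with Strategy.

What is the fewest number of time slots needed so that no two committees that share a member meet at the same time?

2

Budget and Audit conflict, so at least 2 time slots are needed.
A valid assignment using 2 time slots: Budget=1, Planning=1, Safety=2, Outreach=2, Strategy=1, Ops=2, Audit=2, Legal=2. Each listed conflict is separated.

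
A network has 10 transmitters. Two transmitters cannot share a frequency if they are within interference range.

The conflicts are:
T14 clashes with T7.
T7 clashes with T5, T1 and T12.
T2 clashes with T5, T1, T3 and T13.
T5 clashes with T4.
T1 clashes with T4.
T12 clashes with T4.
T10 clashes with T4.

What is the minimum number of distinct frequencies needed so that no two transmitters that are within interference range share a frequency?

2

T7 and T12 conflict, so at least 2 frequencies are needed.
2 frequencies suffice: T14=2, T7=1, T2=1, T5=2, T1=2, T3=2, T12=2, T10=2, T4=1, T13=2. Every pair that conflicts lands in different frequencies.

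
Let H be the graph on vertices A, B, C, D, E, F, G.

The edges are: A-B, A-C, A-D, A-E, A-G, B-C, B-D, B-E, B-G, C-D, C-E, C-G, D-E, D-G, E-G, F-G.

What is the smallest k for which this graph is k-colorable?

A, B, C, D, E, G form a clique, so at least 6 colors are needed.
6 colors suffice: A=2, B=3, C=6, D=4, E=5, F=2, G=1. No two adjacent vertices share a color.

6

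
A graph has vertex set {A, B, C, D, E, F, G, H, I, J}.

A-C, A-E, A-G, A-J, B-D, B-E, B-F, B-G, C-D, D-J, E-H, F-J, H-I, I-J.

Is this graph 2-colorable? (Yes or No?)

The cycle A-G-B-D-C-A has odd length 5, so it cannot be 2-colored; at least 3 colors are needed.
So 2 colors are not enough.

No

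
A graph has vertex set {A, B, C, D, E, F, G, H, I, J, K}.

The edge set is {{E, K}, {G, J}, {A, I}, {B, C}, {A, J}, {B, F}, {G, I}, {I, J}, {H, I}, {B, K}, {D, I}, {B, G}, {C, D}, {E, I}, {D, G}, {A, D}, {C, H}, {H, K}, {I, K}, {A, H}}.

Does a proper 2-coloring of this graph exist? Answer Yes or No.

A, I, J form a triangle, so at least 3 colors are needed.
So 2 colors are not enough.

No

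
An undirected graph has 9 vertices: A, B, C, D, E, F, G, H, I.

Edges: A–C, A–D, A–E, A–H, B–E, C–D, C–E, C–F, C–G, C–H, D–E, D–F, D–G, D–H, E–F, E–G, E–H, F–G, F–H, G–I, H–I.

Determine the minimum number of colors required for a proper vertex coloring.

5

A, C, D, E, H are mutually adjacent (a clique of size 5), so at least 5 colors are needed.
A valid assignment using 5 colors: A=5, B=2, C=3, D=4, E=1, F=5, G=2, H=2, I=1. Each edge has distinct colors on its endpoints.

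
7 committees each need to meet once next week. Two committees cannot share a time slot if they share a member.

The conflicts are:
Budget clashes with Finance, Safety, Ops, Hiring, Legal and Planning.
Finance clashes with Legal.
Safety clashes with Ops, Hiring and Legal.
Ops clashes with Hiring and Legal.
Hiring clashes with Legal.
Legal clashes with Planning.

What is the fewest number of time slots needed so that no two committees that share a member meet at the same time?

Budget, Safety, Ops, Hiring, Legal all conflict with each other, so at least 5 time slots are needed.
5 time slots suffice: time slot 1 → {Legal}; time slot 2 → {Budget}; time slot 3 → {Finance, Safety, Planning}; time slot 4 → {Ops}; time slot 5 → {Hiring}. Every pair that conflicts lands in different time slots.

5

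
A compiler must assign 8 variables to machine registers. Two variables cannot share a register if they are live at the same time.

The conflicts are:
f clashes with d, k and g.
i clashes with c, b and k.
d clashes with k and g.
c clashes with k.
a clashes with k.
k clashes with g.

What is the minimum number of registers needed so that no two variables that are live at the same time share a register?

f, d, k, g all conflict with each other, so at least 4 registers are needed.
4 registers suffice: register 1 → {b, k}; register 2 → {i, d, a}; register 3 → {f, c}; register 4 → {g}. No two conflicting variables share a register.

4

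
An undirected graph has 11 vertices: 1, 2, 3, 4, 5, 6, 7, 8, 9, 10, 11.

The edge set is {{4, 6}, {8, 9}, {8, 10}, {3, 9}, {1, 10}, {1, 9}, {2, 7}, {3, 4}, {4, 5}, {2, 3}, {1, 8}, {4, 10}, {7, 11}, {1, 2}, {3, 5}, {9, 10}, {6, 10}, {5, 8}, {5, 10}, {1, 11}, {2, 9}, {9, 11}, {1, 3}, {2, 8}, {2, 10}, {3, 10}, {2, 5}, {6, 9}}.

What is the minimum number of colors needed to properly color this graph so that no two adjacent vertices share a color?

5

1, 2, 3, 9, 10 are pairwise adjacent (a clique of size 5), so at least 5 colors are needed.
One proper 5-coloring: 1=e, 2=c, 3=d, 4=c, 5=b, 6=d, 7=b, 8=d, 9=b, 10=a, 11=a. No two adjacent vertices share a color.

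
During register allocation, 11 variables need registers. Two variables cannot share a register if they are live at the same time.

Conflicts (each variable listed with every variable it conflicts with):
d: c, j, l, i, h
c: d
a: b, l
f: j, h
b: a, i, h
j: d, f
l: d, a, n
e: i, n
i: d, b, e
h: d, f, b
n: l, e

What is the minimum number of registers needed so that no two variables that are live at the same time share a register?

The cycle a-b-h-d-l-a has odd length 5, so it cannot be 2-colored; at least 3 registers are needed.
3 registers suffice: d=1, c=2, a=3, f=1, b=1, j=2, l=2, e=1, i=2, h=2, n=3. No two conflicting variables share a register.

3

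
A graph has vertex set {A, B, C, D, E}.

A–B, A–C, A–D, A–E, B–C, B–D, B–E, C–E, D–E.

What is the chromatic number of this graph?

4

A, B, D, E are mutually adjacent (a clique of size 4), so at least 4 colors are needed.
One proper 4-coloring: A=3, B=1, C=4, D=4, E=2. Each edge has distinct colors on its endpoints.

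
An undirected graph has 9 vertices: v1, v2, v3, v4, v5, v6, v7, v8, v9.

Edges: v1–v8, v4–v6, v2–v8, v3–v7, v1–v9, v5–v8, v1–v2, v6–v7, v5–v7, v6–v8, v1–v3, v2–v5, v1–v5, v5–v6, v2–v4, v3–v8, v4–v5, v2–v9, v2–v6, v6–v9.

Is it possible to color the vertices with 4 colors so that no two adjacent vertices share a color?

Yes

The chromatic number is 4. v1, v2, v5, v8 form a clique, so at least 4 colors are needed.
One proper 4-coloring: v1=2, v2=1, v3=1, v4=4, v5=3, v6=2, v7=4, v8=4, v9=3.
That is already a proper 4-coloring.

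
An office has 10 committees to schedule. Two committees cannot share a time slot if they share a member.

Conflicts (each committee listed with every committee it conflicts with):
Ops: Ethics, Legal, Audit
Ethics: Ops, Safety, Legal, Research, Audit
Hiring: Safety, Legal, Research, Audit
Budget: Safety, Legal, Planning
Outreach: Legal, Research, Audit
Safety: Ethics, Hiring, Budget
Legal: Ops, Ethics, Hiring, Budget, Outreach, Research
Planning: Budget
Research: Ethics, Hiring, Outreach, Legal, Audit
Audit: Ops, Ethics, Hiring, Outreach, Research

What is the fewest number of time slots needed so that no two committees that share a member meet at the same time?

Hiring, Research, Audit pairwise conflict, so at least 3 time slots are needed.
3 time slots suffice: time slot 1 → {Safety, Legal, Planning, Audit}; time slot 2 → {Ops, Budget, Research}; time slot 3 → {Ethics, Hiring, Outreach}. Every pair that conflicts lands in different time slots.

3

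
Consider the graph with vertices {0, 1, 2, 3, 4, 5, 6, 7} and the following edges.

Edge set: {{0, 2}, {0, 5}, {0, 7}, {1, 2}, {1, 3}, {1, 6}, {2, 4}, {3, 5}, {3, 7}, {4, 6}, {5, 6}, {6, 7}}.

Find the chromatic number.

The cycle 6-4-2-0-7-6 has odd length 5, so it cannot be 2-colored; at least 3 colors are needed.
3 colors suffice: 0=c, 1=b, 2=a, 3=a, 4=b, 5=b, 6=a, 7=b. Each edge has distinct colors on its endpoints.

3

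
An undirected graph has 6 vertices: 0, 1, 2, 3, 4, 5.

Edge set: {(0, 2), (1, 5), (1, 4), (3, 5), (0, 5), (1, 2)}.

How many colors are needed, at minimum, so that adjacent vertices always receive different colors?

2

1 and 5 are adjacent, so at least 2 colors are needed.
2 colors suffice: color a → {2, 4, 5}; color b → {0, 1, 3}. Every edge joins two different colors.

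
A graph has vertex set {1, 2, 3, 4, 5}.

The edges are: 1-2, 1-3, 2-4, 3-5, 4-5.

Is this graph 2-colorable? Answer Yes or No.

The cycle 3-5-4-2-1-3 has odd length 5, so it cannot be 2-colored; at least 3 colors are needed.
So 2 colors are not enough.

No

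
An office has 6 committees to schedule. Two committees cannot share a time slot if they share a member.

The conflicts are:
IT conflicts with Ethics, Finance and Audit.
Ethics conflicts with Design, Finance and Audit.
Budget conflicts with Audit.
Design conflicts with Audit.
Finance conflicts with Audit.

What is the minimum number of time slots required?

4

IT, Ethics, Finance, Audit pairwise conflict, so at least 4 time slots are needed.
4 time slots suffice: IT=3, Ethics=2, Budget=2, Design=3, Finance=4, Audit=1. Each listed conflict is separated.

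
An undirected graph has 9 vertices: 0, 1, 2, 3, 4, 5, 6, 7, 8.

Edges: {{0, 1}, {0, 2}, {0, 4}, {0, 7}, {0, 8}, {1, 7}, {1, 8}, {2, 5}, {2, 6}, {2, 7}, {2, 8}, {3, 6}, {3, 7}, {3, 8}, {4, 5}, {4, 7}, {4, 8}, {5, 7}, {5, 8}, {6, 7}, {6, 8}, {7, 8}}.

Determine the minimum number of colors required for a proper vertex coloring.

4

0, 1, 7, 8 are pairwise adjacent (a clique of size 4), so at least 4 colors are needed.
4 colors suffice: color red → {8}; color blue → {7}; color green → {0, 5, 6}; color yellow → {1, 2, 3, 4}. Every edge joins two different colors.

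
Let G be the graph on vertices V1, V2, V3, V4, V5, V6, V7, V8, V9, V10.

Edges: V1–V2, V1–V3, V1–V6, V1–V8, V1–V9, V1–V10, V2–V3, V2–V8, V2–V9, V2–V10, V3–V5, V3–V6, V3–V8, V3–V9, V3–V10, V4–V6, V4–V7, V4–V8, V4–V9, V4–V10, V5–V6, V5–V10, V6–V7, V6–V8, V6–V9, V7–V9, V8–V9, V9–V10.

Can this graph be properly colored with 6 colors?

The chromatic number is 5. V1, V2, V3, V8, V9 are mutually adjacent (a clique of size 5), so at least 5 colors are needed.
5 colors suffice: V1=5, V2=2, V3=3, V4=3, V5=1, V6=2, V7=4, V8=4, V9=1, V10=4.
Since 6 ≥ 5, a proper 6-coloring certainly exists.

Yes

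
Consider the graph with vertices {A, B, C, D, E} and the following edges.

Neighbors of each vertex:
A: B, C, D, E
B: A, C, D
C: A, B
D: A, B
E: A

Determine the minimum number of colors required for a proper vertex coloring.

3

A, B, D form a triangle, so at least 3 colors are needed.
3 colors suffice: color 1 → {A}; color 2 → {B, E}; color 3 → {C, D}. Each edge has distinct colors on its endpoints.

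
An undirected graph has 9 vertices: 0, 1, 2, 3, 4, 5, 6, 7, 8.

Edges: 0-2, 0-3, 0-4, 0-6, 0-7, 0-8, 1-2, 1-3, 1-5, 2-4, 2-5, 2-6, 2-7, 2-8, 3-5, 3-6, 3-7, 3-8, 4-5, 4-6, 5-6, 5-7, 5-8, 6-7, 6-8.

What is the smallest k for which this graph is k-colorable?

0, 3, 6, 7 are mutually adjacent (a clique of size 4), so at least 4 colors are needed.
One proper 4-coloring: 0=green, 1=red, 2=blue, 3=blue, 4=yellow, 5=green, 6=red, 7=yellow, 8=yellow. No two adjacent vertices share a color.

4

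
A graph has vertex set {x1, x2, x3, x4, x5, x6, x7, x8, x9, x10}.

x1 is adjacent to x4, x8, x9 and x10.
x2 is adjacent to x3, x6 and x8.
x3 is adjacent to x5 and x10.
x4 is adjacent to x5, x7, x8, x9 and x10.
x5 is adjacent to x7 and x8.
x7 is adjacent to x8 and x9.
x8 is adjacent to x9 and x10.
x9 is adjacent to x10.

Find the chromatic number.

x1, x4, x8, x9, x10 form a clique, so at least 5 colors are needed.
A valid assignment using 5 colors: x1=5, x2=2, x3=1, x4=2, x5=4, x6=1, x7=3, x8=1, x9=4, x10=3. Every edge joins two different colors.

5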